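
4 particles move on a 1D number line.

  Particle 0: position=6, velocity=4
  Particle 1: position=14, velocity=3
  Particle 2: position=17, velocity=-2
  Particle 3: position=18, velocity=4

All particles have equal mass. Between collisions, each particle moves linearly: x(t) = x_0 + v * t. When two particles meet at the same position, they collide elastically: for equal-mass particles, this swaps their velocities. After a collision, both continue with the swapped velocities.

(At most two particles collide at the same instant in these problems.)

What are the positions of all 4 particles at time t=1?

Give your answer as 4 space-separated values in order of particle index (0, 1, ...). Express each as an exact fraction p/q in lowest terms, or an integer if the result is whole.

Collision at t=3/5: particles 1 and 2 swap velocities; positions: p0=42/5 p1=79/5 p2=79/5 p3=102/5; velocities now: v0=4 v1=-2 v2=3 v3=4
Advance to t=1 (no further collisions before then); velocities: v0=4 v1=-2 v2=3 v3=4; positions = 10 15 17 22

Answer: 10 15 17 22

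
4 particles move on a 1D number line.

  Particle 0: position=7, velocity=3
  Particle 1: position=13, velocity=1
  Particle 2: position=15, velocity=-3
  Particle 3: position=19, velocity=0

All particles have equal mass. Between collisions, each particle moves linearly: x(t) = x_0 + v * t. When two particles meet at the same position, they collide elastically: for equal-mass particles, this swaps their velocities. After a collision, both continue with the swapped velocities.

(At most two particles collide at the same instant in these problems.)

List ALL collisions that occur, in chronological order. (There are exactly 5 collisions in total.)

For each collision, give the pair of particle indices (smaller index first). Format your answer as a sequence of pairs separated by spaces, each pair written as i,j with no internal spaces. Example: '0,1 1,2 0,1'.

Answer: 1,2 0,1 1,2 2,3 1,2

Derivation:
Collision at t=1/2: particles 1 and 2 swap velocities; positions: p0=17/2 p1=27/2 p2=27/2 p3=19; velocities now: v0=3 v1=-3 v2=1 v3=0
Collision at t=4/3: particles 0 and 1 swap velocities; positions: p0=11 p1=11 p2=43/3 p3=19; velocities now: v0=-3 v1=3 v2=1 v3=0
Collision at t=3: particles 1 and 2 swap velocities; positions: p0=6 p1=16 p2=16 p3=19; velocities now: v0=-3 v1=1 v2=3 v3=0
Collision at t=4: particles 2 and 3 swap velocities; positions: p0=3 p1=17 p2=19 p3=19; velocities now: v0=-3 v1=1 v2=0 v3=3
Collision at t=6: particles 1 and 2 swap velocities; positions: p0=-3 p1=19 p2=19 p3=25; velocities now: v0=-3 v1=0 v2=1 v3=3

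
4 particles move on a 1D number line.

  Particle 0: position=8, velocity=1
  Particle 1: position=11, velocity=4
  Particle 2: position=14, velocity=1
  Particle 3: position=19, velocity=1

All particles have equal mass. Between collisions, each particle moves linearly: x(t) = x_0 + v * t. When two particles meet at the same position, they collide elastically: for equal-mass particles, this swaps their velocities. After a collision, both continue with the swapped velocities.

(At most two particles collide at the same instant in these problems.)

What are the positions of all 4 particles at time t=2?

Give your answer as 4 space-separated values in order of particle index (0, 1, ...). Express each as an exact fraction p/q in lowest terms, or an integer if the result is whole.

Collision at t=1: particles 1 and 2 swap velocities; positions: p0=9 p1=15 p2=15 p3=20; velocities now: v0=1 v1=1 v2=4 v3=1
Advance to t=2 (no further collisions before then); velocities: v0=1 v1=1 v2=4 v3=1; positions = 10 16 19 21

Answer: 10 16 19 21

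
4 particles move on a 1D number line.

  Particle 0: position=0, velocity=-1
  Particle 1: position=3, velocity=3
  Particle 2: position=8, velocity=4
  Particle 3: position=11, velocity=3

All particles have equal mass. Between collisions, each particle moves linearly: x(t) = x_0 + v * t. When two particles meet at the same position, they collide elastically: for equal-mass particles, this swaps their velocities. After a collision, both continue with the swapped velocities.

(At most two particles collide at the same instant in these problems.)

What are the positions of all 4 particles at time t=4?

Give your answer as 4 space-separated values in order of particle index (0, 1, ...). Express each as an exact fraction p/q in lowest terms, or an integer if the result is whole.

Answer: -4 15 23 24

Derivation:
Collision at t=3: particles 2 and 3 swap velocities; positions: p0=-3 p1=12 p2=20 p3=20; velocities now: v0=-1 v1=3 v2=3 v3=4
Advance to t=4 (no further collisions before then); velocities: v0=-1 v1=3 v2=3 v3=4; positions = -4 15 23 24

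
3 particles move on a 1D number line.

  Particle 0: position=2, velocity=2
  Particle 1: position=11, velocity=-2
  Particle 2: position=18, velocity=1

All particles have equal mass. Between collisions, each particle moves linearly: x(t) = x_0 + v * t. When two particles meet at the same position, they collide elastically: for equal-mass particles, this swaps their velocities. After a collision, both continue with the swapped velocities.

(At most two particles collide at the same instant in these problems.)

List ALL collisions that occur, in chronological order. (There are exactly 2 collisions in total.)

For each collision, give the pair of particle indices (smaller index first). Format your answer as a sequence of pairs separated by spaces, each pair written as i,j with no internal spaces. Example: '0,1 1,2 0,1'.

Answer: 0,1 1,2

Derivation:
Collision at t=9/4: particles 0 and 1 swap velocities; positions: p0=13/2 p1=13/2 p2=81/4; velocities now: v0=-2 v1=2 v2=1
Collision at t=16: particles 1 and 2 swap velocities; positions: p0=-21 p1=34 p2=34; velocities now: v0=-2 v1=1 v2=2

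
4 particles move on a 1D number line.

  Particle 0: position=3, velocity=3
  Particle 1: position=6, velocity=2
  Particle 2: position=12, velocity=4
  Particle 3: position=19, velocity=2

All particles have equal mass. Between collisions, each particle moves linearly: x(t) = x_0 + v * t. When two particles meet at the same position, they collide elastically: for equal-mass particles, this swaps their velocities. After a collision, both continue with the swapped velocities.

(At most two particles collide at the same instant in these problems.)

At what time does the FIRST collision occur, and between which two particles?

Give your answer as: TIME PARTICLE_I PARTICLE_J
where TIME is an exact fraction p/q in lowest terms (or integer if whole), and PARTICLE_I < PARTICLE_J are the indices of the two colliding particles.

Answer: 3 0 1

Derivation:
Pair (0,1): pos 3,6 vel 3,2 -> gap=3, closing at 1/unit, collide at t=3
Pair (1,2): pos 6,12 vel 2,4 -> not approaching (rel speed -2 <= 0)
Pair (2,3): pos 12,19 vel 4,2 -> gap=7, closing at 2/unit, collide at t=7/2
Earliest collision: t=3 between 0 and 1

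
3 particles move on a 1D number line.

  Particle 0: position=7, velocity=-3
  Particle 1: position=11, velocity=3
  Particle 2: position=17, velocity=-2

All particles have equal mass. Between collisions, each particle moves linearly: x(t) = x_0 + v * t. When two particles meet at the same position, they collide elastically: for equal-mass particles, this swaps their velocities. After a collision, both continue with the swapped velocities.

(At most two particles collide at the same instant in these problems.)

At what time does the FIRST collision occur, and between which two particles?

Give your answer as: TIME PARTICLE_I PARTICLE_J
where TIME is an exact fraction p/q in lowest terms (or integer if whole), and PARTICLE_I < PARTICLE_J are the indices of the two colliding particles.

Answer: 6/5 1 2

Derivation:
Pair (0,1): pos 7,11 vel -3,3 -> not approaching (rel speed -6 <= 0)
Pair (1,2): pos 11,17 vel 3,-2 -> gap=6, closing at 5/unit, collide at t=6/5
Earliest collision: t=6/5 between 1 and 2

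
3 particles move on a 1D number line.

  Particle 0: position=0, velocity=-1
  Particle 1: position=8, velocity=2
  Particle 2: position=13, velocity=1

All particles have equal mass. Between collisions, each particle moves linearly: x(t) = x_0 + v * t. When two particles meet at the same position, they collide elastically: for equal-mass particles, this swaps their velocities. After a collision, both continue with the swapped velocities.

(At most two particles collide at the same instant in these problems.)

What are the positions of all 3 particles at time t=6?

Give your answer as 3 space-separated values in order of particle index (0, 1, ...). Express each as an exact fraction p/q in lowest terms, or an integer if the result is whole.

Answer: -6 19 20

Derivation:
Collision at t=5: particles 1 and 2 swap velocities; positions: p0=-5 p1=18 p2=18; velocities now: v0=-1 v1=1 v2=2
Advance to t=6 (no further collisions before then); velocities: v0=-1 v1=1 v2=2; positions = -6 19 20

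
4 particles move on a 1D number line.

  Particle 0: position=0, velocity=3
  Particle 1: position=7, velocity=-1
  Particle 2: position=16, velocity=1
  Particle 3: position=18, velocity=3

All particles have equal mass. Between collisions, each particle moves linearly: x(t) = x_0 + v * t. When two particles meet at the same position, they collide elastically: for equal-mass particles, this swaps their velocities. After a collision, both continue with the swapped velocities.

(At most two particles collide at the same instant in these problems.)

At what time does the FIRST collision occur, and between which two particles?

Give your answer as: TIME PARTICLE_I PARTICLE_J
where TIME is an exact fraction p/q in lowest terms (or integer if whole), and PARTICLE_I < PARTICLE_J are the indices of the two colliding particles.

Answer: 7/4 0 1

Derivation:
Pair (0,1): pos 0,7 vel 3,-1 -> gap=7, closing at 4/unit, collide at t=7/4
Pair (1,2): pos 7,16 vel -1,1 -> not approaching (rel speed -2 <= 0)
Pair (2,3): pos 16,18 vel 1,3 -> not approaching (rel speed -2 <= 0)
Earliest collision: t=7/4 between 0 and 1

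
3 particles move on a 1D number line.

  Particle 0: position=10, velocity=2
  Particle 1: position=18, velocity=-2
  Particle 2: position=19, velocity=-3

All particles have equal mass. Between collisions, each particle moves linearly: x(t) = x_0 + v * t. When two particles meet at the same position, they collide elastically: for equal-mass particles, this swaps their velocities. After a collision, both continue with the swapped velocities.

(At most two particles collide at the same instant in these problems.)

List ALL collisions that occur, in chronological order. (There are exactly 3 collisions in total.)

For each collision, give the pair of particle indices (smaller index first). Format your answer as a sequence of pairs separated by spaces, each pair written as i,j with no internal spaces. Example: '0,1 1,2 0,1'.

Collision at t=1: particles 1 and 2 swap velocities; positions: p0=12 p1=16 p2=16; velocities now: v0=2 v1=-3 v2=-2
Collision at t=9/5: particles 0 and 1 swap velocities; positions: p0=68/5 p1=68/5 p2=72/5; velocities now: v0=-3 v1=2 v2=-2
Collision at t=2: particles 1 and 2 swap velocities; positions: p0=13 p1=14 p2=14; velocities now: v0=-3 v1=-2 v2=2

Answer: 1,2 0,1 1,2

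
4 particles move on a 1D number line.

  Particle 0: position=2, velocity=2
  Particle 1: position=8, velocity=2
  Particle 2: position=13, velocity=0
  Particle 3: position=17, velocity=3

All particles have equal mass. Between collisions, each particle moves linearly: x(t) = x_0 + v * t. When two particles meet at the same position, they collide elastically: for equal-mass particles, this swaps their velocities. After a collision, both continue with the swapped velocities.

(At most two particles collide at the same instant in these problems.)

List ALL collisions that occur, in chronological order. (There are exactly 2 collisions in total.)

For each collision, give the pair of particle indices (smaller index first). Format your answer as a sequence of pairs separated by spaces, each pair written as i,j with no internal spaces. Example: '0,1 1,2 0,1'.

Collision at t=5/2: particles 1 and 2 swap velocities; positions: p0=7 p1=13 p2=13 p3=49/2; velocities now: v0=2 v1=0 v2=2 v3=3
Collision at t=11/2: particles 0 and 1 swap velocities; positions: p0=13 p1=13 p2=19 p3=67/2; velocities now: v0=0 v1=2 v2=2 v3=3

Answer: 1,2 0,1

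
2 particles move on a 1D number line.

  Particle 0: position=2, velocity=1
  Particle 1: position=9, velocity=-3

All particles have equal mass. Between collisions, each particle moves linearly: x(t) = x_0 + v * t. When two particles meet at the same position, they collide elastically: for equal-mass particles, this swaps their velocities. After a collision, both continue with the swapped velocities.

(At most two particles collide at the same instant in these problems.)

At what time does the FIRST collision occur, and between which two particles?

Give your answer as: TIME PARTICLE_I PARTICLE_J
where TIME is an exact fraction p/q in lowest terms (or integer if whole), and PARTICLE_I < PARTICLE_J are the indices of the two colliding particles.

Pair (0,1): pos 2,9 vel 1,-3 -> gap=7, closing at 4/unit, collide at t=7/4
Earliest collision: t=7/4 between 0 and 1

Answer: 7/4 0 1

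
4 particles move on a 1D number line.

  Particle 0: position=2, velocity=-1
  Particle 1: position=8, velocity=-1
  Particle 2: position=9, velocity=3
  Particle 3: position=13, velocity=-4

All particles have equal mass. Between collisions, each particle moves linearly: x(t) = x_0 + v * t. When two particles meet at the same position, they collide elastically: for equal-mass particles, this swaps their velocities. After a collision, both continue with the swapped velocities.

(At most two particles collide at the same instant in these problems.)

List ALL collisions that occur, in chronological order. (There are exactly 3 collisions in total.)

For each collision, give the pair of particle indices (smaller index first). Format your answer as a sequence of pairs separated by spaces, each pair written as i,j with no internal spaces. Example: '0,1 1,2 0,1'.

Collision at t=4/7: particles 2 and 3 swap velocities; positions: p0=10/7 p1=52/7 p2=75/7 p3=75/7; velocities now: v0=-1 v1=-1 v2=-4 v3=3
Collision at t=5/3: particles 1 and 2 swap velocities; positions: p0=1/3 p1=19/3 p2=19/3 p3=14; velocities now: v0=-1 v1=-4 v2=-1 v3=3
Collision at t=11/3: particles 0 and 1 swap velocities; positions: p0=-5/3 p1=-5/3 p2=13/3 p3=20; velocities now: v0=-4 v1=-1 v2=-1 v3=3

Answer: 2,3 1,2 0,1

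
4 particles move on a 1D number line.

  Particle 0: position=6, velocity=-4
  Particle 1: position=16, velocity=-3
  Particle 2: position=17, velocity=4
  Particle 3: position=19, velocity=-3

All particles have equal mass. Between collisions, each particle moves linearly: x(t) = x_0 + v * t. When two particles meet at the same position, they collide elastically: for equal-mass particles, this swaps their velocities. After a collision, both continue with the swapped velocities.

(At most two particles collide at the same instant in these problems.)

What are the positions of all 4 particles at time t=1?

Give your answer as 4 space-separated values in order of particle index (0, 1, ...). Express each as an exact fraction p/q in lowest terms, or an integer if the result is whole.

Collision at t=2/7: particles 2 and 3 swap velocities; positions: p0=34/7 p1=106/7 p2=127/7 p3=127/7; velocities now: v0=-4 v1=-3 v2=-3 v3=4
Advance to t=1 (no further collisions before then); velocities: v0=-4 v1=-3 v2=-3 v3=4; positions = 2 13 16 21

Answer: 2 13 16 21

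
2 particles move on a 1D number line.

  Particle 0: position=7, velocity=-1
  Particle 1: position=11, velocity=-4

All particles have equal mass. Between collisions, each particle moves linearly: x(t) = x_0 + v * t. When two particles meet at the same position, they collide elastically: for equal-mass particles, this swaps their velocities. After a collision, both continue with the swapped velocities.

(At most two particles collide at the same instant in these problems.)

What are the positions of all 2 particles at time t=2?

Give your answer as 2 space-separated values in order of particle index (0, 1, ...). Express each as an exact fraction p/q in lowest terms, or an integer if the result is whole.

Answer: 3 5

Derivation:
Collision at t=4/3: particles 0 and 1 swap velocities; positions: p0=17/3 p1=17/3; velocities now: v0=-4 v1=-1
Advance to t=2 (no further collisions before then); velocities: v0=-4 v1=-1; positions = 3 5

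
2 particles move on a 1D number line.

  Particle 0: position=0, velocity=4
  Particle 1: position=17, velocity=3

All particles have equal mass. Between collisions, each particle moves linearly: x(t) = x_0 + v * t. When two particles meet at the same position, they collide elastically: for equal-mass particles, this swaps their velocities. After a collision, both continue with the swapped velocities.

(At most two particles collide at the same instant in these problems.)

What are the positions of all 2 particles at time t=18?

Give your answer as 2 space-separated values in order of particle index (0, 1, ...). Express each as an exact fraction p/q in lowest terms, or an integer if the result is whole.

Collision at t=17: particles 0 and 1 swap velocities; positions: p0=68 p1=68; velocities now: v0=3 v1=4
Advance to t=18 (no further collisions before then); velocities: v0=3 v1=4; positions = 71 72

Answer: 71 72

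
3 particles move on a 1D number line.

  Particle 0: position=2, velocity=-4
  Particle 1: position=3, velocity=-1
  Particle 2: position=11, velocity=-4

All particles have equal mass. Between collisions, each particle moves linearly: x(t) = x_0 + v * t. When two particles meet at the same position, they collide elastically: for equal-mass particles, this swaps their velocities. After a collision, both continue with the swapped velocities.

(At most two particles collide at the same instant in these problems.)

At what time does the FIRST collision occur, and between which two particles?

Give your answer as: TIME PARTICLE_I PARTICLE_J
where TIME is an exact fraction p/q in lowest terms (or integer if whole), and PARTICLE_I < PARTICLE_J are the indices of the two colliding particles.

Pair (0,1): pos 2,3 vel -4,-1 -> not approaching (rel speed -3 <= 0)
Pair (1,2): pos 3,11 vel -1,-4 -> gap=8, closing at 3/unit, collide at t=8/3
Earliest collision: t=8/3 between 1 and 2

Answer: 8/3 1 2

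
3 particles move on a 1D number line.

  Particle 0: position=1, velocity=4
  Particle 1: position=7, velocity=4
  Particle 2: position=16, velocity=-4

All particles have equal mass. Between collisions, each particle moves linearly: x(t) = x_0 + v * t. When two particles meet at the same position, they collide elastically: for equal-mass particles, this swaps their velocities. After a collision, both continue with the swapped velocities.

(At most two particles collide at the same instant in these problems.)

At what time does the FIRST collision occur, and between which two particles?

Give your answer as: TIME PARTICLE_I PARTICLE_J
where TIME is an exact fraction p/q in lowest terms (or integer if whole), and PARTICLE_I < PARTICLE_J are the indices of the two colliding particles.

Pair (0,1): pos 1,7 vel 4,4 -> not approaching (rel speed 0 <= 0)
Pair (1,2): pos 7,16 vel 4,-4 -> gap=9, closing at 8/unit, collide at t=9/8
Earliest collision: t=9/8 between 1 and 2

Answer: 9/8 1 2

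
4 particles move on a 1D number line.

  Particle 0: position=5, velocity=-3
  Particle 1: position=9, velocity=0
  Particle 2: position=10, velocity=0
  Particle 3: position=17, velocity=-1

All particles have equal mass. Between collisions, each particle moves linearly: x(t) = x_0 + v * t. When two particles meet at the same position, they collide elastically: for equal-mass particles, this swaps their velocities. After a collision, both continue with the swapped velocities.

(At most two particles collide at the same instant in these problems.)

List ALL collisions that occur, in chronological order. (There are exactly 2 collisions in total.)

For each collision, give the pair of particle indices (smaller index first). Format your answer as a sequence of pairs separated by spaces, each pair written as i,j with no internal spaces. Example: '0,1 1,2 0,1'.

Collision at t=7: particles 2 and 3 swap velocities; positions: p0=-16 p1=9 p2=10 p3=10; velocities now: v0=-3 v1=0 v2=-1 v3=0
Collision at t=8: particles 1 and 2 swap velocities; positions: p0=-19 p1=9 p2=9 p3=10; velocities now: v0=-3 v1=-1 v2=0 v3=0

Answer: 2,3 1,2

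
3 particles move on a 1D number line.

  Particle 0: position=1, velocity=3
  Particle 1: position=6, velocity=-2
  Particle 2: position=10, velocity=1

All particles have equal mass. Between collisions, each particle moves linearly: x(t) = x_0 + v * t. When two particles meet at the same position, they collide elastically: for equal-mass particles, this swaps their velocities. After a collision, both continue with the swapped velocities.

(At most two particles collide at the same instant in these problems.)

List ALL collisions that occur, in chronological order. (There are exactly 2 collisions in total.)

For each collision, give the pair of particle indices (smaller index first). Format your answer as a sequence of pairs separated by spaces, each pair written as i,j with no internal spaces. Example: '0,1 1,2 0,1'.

Answer: 0,1 1,2

Derivation:
Collision at t=1: particles 0 and 1 swap velocities; positions: p0=4 p1=4 p2=11; velocities now: v0=-2 v1=3 v2=1
Collision at t=9/2: particles 1 and 2 swap velocities; positions: p0=-3 p1=29/2 p2=29/2; velocities now: v0=-2 v1=1 v2=3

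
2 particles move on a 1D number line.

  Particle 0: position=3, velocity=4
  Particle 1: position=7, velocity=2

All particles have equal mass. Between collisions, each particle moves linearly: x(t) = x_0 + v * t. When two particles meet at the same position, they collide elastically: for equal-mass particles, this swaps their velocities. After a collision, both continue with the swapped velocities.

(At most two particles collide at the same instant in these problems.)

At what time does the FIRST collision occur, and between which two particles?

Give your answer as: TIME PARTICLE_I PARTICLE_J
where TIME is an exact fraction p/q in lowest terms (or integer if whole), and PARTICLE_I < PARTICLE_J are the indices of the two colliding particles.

Pair (0,1): pos 3,7 vel 4,2 -> gap=4, closing at 2/unit, collide at t=2
Earliest collision: t=2 between 0 and 1

Answer: 2 0 1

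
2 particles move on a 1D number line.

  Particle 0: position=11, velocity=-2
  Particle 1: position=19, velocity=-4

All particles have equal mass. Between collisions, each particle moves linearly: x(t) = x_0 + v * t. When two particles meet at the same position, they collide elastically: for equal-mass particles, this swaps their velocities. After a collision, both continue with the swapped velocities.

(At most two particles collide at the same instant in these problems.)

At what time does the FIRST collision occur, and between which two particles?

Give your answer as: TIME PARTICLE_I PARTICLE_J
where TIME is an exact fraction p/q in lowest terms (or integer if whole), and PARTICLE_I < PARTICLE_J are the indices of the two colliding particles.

Answer: 4 0 1

Derivation:
Pair (0,1): pos 11,19 vel -2,-4 -> gap=8, closing at 2/unit, collide at t=4
Earliest collision: t=4 between 0 and 1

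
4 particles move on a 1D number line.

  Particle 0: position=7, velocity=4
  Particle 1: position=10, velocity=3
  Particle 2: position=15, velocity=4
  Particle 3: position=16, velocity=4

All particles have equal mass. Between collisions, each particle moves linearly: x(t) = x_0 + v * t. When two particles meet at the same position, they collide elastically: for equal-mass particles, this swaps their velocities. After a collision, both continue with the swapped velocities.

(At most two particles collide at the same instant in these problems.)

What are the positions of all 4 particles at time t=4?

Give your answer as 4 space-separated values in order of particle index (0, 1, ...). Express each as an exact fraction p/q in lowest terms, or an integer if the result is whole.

Collision at t=3: particles 0 and 1 swap velocities; positions: p0=19 p1=19 p2=27 p3=28; velocities now: v0=3 v1=4 v2=4 v3=4
Advance to t=4 (no further collisions before then); velocities: v0=3 v1=4 v2=4 v3=4; positions = 22 23 31 32

Answer: 22 23 31 32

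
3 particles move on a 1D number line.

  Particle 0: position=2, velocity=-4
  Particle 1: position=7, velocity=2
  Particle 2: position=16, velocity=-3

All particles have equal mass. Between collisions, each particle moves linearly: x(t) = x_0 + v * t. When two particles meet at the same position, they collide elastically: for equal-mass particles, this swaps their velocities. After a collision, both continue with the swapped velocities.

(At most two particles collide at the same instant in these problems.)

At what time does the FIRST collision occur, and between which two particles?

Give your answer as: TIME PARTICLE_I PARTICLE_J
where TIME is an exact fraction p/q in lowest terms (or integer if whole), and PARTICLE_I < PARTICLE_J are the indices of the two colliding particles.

Answer: 9/5 1 2

Derivation:
Pair (0,1): pos 2,7 vel -4,2 -> not approaching (rel speed -6 <= 0)
Pair (1,2): pos 7,16 vel 2,-3 -> gap=9, closing at 5/unit, collide at t=9/5
Earliest collision: t=9/5 between 1 and 2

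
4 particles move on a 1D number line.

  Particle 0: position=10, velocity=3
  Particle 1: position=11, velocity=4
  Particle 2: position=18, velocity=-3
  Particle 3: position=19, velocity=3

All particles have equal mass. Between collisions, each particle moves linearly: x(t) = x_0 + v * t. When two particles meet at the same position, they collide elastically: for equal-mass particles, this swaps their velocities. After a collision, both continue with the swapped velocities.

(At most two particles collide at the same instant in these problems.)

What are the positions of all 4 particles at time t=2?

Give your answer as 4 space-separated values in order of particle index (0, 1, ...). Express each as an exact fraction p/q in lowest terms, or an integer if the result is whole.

Collision at t=1: particles 1 and 2 swap velocities; positions: p0=13 p1=15 p2=15 p3=22; velocities now: v0=3 v1=-3 v2=4 v3=3
Collision at t=4/3: particles 0 and 1 swap velocities; positions: p0=14 p1=14 p2=49/3 p3=23; velocities now: v0=-3 v1=3 v2=4 v3=3
Advance to t=2 (no further collisions before then); velocities: v0=-3 v1=3 v2=4 v3=3; positions = 12 16 19 25

Answer: 12 16 19 25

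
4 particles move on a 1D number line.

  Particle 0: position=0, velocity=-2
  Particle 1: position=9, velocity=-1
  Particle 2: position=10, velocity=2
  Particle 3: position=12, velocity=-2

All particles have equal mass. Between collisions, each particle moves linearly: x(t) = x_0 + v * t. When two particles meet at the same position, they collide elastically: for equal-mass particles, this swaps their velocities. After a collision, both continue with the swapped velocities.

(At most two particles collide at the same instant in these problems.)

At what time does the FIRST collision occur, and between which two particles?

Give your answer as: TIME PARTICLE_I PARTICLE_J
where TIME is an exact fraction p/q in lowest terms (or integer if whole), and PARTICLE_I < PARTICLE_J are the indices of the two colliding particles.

Pair (0,1): pos 0,9 vel -2,-1 -> not approaching (rel speed -1 <= 0)
Pair (1,2): pos 9,10 vel -1,2 -> not approaching (rel speed -3 <= 0)
Pair (2,3): pos 10,12 vel 2,-2 -> gap=2, closing at 4/unit, collide at t=1/2
Earliest collision: t=1/2 between 2 and 3

Answer: 1/2 2 3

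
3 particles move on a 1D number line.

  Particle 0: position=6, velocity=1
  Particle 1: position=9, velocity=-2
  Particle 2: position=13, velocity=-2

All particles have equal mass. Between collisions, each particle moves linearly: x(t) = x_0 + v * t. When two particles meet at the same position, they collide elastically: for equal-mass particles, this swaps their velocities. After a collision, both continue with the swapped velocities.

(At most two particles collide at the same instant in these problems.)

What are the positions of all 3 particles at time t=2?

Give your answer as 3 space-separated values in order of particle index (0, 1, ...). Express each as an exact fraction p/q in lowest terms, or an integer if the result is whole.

Answer: 5 8 9

Derivation:
Collision at t=1: particles 0 and 1 swap velocities; positions: p0=7 p1=7 p2=11; velocities now: v0=-2 v1=1 v2=-2
Advance to t=2 (no further collisions before then); velocities: v0=-2 v1=1 v2=-2; positions = 5 8 9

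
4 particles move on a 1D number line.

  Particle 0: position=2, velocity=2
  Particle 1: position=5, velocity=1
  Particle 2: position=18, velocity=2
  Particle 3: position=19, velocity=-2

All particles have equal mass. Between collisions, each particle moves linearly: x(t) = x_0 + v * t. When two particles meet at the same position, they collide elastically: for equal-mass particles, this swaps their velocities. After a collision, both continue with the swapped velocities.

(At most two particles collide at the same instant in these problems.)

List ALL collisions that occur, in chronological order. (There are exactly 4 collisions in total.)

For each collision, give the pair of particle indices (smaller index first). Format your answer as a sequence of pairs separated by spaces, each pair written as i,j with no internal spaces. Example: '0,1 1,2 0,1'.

Answer: 2,3 0,1 1,2 0,1

Derivation:
Collision at t=1/4: particles 2 and 3 swap velocities; positions: p0=5/2 p1=21/4 p2=37/2 p3=37/2; velocities now: v0=2 v1=1 v2=-2 v3=2
Collision at t=3: particles 0 and 1 swap velocities; positions: p0=8 p1=8 p2=13 p3=24; velocities now: v0=1 v1=2 v2=-2 v3=2
Collision at t=17/4: particles 1 and 2 swap velocities; positions: p0=37/4 p1=21/2 p2=21/2 p3=53/2; velocities now: v0=1 v1=-2 v2=2 v3=2
Collision at t=14/3: particles 0 and 1 swap velocities; positions: p0=29/3 p1=29/3 p2=34/3 p3=82/3; velocities now: v0=-2 v1=1 v2=2 v3=2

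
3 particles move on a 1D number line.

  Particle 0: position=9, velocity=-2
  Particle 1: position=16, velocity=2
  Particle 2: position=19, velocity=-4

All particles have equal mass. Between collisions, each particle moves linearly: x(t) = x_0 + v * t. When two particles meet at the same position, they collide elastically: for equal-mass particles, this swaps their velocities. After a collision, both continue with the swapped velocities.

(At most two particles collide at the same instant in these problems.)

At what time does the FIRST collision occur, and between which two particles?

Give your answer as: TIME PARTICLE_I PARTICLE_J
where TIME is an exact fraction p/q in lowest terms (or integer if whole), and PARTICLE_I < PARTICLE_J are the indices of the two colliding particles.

Pair (0,1): pos 9,16 vel -2,2 -> not approaching (rel speed -4 <= 0)
Pair (1,2): pos 16,19 vel 2,-4 -> gap=3, closing at 6/unit, collide at t=1/2
Earliest collision: t=1/2 between 1 and 2

Answer: 1/2 1 2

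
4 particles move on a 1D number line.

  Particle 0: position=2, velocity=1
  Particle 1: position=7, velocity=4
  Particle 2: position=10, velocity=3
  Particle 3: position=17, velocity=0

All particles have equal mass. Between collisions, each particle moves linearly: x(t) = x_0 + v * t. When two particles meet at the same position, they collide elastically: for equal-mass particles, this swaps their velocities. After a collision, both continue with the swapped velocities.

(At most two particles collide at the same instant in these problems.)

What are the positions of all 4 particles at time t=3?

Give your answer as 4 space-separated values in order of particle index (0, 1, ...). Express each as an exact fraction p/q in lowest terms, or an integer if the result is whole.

Collision at t=7/3: particles 2 and 3 swap velocities; positions: p0=13/3 p1=49/3 p2=17 p3=17; velocities now: v0=1 v1=4 v2=0 v3=3
Collision at t=5/2: particles 1 and 2 swap velocities; positions: p0=9/2 p1=17 p2=17 p3=35/2; velocities now: v0=1 v1=0 v2=4 v3=3
Collision at t=3: particles 2 and 3 swap velocities; positions: p0=5 p1=17 p2=19 p3=19; velocities now: v0=1 v1=0 v2=3 v3=4
Advance to t=3 (no further collisions before then); velocities: v0=1 v1=0 v2=3 v3=4; positions = 5 17 19 19

Answer: 5 17 19 19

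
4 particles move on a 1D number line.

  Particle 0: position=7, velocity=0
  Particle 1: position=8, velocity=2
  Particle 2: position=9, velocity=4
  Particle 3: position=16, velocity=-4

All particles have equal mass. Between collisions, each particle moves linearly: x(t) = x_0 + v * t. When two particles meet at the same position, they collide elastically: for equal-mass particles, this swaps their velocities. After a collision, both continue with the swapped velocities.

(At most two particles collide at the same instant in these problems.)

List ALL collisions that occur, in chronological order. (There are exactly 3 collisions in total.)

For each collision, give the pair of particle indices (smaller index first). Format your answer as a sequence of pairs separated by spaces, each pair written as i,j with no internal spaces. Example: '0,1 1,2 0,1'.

Collision at t=7/8: particles 2 and 3 swap velocities; positions: p0=7 p1=39/4 p2=25/2 p3=25/2; velocities now: v0=0 v1=2 v2=-4 v3=4
Collision at t=4/3: particles 1 and 2 swap velocities; positions: p0=7 p1=32/3 p2=32/3 p3=43/3; velocities now: v0=0 v1=-4 v2=2 v3=4
Collision at t=9/4: particles 0 and 1 swap velocities; positions: p0=7 p1=7 p2=25/2 p3=18; velocities now: v0=-4 v1=0 v2=2 v3=4

Answer: 2,3 1,2 0,1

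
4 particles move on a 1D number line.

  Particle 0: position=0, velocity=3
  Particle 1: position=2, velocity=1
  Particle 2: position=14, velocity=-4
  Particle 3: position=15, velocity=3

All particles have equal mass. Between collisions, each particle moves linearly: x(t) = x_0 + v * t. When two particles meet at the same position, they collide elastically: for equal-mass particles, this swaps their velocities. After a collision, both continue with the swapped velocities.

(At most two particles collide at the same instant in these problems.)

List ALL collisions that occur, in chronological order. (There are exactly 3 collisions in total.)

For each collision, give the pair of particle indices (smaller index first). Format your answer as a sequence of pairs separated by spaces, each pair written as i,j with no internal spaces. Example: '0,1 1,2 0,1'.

Collision at t=1: particles 0 and 1 swap velocities; positions: p0=3 p1=3 p2=10 p3=18; velocities now: v0=1 v1=3 v2=-4 v3=3
Collision at t=2: particles 1 and 2 swap velocities; positions: p0=4 p1=6 p2=6 p3=21; velocities now: v0=1 v1=-4 v2=3 v3=3
Collision at t=12/5: particles 0 and 1 swap velocities; positions: p0=22/5 p1=22/5 p2=36/5 p3=111/5; velocities now: v0=-4 v1=1 v2=3 v3=3

Answer: 0,1 1,2 0,1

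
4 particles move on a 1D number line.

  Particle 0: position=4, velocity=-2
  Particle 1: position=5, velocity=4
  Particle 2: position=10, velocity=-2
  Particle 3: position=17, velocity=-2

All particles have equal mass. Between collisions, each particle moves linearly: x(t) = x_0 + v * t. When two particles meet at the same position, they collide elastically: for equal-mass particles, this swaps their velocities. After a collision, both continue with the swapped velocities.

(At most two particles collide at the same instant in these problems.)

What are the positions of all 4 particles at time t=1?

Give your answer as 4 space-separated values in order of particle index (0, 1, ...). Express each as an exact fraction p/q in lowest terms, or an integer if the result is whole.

Answer: 2 8 9 15

Derivation:
Collision at t=5/6: particles 1 and 2 swap velocities; positions: p0=7/3 p1=25/3 p2=25/3 p3=46/3; velocities now: v0=-2 v1=-2 v2=4 v3=-2
Advance to t=1 (no further collisions before then); velocities: v0=-2 v1=-2 v2=4 v3=-2; positions = 2 8 9 15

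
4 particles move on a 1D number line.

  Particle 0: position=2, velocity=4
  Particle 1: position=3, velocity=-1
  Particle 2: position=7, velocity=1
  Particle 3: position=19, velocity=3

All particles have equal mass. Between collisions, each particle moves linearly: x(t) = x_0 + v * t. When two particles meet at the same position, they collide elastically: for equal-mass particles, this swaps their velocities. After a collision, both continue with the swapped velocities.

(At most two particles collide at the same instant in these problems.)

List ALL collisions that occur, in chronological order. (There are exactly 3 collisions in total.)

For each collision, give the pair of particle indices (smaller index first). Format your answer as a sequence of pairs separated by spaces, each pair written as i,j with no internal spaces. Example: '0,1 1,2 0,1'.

Collision at t=1/5: particles 0 and 1 swap velocities; positions: p0=14/5 p1=14/5 p2=36/5 p3=98/5; velocities now: v0=-1 v1=4 v2=1 v3=3
Collision at t=5/3: particles 1 and 2 swap velocities; positions: p0=4/3 p1=26/3 p2=26/3 p3=24; velocities now: v0=-1 v1=1 v2=4 v3=3
Collision at t=17: particles 2 and 3 swap velocities; positions: p0=-14 p1=24 p2=70 p3=70; velocities now: v0=-1 v1=1 v2=3 v3=4

Answer: 0,1 1,2 2,3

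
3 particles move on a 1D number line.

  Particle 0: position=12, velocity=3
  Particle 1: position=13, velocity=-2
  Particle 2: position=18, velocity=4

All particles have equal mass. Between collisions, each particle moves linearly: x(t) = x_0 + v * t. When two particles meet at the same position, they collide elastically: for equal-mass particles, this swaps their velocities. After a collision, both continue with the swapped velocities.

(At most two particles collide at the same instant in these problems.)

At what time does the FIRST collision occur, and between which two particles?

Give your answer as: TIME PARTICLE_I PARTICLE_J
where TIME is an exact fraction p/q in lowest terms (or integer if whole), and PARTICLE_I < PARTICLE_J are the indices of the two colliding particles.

Pair (0,1): pos 12,13 vel 3,-2 -> gap=1, closing at 5/unit, collide at t=1/5
Pair (1,2): pos 13,18 vel -2,4 -> not approaching (rel speed -6 <= 0)
Earliest collision: t=1/5 between 0 and 1

Answer: 1/5 0 1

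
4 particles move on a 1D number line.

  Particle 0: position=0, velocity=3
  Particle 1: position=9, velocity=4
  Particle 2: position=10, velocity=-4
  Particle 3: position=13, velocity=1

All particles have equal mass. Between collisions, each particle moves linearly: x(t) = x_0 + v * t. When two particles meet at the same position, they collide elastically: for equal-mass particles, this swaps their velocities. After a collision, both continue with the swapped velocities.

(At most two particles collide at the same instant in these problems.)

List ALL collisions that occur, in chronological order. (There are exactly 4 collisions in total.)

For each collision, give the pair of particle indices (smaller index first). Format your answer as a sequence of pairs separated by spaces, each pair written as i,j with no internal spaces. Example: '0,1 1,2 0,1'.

Collision at t=1/8: particles 1 and 2 swap velocities; positions: p0=3/8 p1=19/2 p2=19/2 p3=105/8; velocities now: v0=3 v1=-4 v2=4 v3=1
Collision at t=4/3: particles 2 and 3 swap velocities; positions: p0=4 p1=14/3 p2=43/3 p3=43/3; velocities now: v0=3 v1=-4 v2=1 v3=4
Collision at t=10/7: particles 0 and 1 swap velocities; positions: p0=30/7 p1=30/7 p2=101/7 p3=103/7; velocities now: v0=-4 v1=3 v2=1 v3=4
Collision at t=13/2: particles 1 and 2 swap velocities; positions: p0=-16 p1=39/2 p2=39/2 p3=35; velocities now: v0=-4 v1=1 v2=3 v3=4

Answer: 1,2 2,3 0,1 1,2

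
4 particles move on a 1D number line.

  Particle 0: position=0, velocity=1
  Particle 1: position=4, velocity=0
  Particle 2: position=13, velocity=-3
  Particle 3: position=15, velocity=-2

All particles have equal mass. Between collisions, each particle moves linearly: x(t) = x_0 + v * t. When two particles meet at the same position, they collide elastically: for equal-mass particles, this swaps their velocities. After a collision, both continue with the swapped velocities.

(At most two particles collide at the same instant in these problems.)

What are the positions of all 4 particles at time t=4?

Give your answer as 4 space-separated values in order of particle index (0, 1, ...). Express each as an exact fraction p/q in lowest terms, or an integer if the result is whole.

Answer: 1 4 4 7

Derivation:
Collision at t=3: particles 1 and 2 swap velocities; positions: p0=3 p1=4 p2=4 p3=9; velocities now: v0=1 v1=-3 v2=0 v3=-2
Collision at t=13/4: particles 0 and 1 swap velocities; positions: p0=13/4 p1=13/4 p2=4 p3=17/2; velocities now: v0=-3 v1=1 v2=0 v3=-2
Collision at t=4: particles 1 and 2 swap velocities; positions: p0=1 p1=4 p2=4 p3=7; velocities now: v0=-3 v1=0 v2=1 v3=-2
Advance to t=4 (no further collisions before then); velocities: v0=-3 v1=0 v2=1 v3=-2; positions = 1 4 4 7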